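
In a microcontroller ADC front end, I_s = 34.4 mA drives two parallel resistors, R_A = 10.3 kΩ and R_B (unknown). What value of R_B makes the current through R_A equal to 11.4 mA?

The fraction through R_A equals R_B/(R_A+R_B).
11.4/34.4 = R_B/(R_A + R_B) → R_B = R_A · (0.3314)/(1 − 0.3314) = 10.3 × 0.4957 = 5.105 kΩ.

R_B ≈ 5.11 kΩ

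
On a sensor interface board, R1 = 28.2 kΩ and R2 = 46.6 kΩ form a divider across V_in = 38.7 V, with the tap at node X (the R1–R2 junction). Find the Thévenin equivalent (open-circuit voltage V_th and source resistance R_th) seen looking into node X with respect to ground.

Open-circuit (no load on X): V_th = V_in · R2/(R1 + R2) = 38.7 × 46.6/(28.20 + 46.6) = 24.11 V.
Zeroing V_in shorts the top of R1 to ground, so R_th = R1 ‖ R2 = 17.57 kΩ.

V_th ≈ 24.1 V, R_th ≈ 17.6 kΩ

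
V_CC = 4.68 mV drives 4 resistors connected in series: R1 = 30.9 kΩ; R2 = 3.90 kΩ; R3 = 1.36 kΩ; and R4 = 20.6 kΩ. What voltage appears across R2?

ΣR = 30.9 + 3.90 + 1.36 + 20.6 = 56.76 kΩ.
By the voltage-divider rule, V = 4.68 × 3.900/56.76 = 0.3216 mV.

V ≈ 0.322 mV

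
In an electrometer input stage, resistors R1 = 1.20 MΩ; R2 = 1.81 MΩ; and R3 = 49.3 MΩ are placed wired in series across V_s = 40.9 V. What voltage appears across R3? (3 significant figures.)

V ≈ 38.5 V

ΣR = 1.20 + 1.81 + 49.3 = 52.31 MΩ.
Voltage divider: V = V_s · (49.30 / 52.31) = 40.9 × 0.9425 = 38.55 V.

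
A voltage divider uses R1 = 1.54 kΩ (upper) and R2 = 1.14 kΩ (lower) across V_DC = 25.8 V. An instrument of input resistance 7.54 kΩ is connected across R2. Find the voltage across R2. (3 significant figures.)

V_out ≈ 10.1 V

First combine the lower leg with the load: R2 ‖ R_L = 0.9903 kΩ.
Now apply the divider: V_out = 25.8 × 0.3914 = 10.10 V.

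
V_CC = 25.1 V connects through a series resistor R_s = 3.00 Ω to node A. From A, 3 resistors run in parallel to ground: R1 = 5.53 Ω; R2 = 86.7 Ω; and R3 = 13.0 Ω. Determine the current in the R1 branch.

Equivalent of the parallel group: R_p = 3.713 Ω.
V_A by voltage divider: V_A = 25.1 × 3.713/(3.00 + 3.713) = 13.88 V.
Branch current I = V_A/R1 = 13.88/5.53 = 2.511 A.
(Equivalently: I_total = 3.739 A, then current-divider fraction G_k/ΣG = 0.6715.)

I ≈ 2.51 A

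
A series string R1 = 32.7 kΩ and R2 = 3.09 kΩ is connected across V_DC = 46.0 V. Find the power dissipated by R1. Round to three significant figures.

Series current I = V_DC/ΣR = 46.0/35.79 = 1.285 mA.
V(R1) = I·R = 42.03 V; P = V·I = 42.03 × 1.285 = 54.02 mW.

P ≈ 54.0 mW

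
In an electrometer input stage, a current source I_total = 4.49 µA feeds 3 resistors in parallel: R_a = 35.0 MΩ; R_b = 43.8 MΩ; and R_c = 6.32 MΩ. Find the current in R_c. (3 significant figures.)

Total conductance ΣG = 1/35.0 + 1/43.8 + 1/6.32 = 0.2096 (units of 1/MΩ).
By the current-divider rule, I = I_total · G_k/ΣG = 4.49 × 0.7548 = 3.389 µA.

I ≈ 3.39 µA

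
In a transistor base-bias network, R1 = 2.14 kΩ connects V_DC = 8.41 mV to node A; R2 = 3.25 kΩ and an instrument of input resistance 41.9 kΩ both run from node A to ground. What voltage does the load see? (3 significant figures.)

V_out ≈ 4.92 mV

R2 ‖ R_L = (3.25 × 41.9)/(3.25 + 41.9) = 3.016 kΩ.
Then V_out = V_DC · R2'/(R1 + R2') = 8.41 × 3.016/5.156 = 4.919 mV.
(Unloaded it would be 5.07 mV; the load pulls it down.)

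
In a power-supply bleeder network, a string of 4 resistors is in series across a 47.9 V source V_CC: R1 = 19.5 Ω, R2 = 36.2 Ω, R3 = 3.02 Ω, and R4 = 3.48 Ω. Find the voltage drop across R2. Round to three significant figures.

V ≈ 27.9 V

Total series resistance ΣR = 19.5 + 36.2 + 3.02 + 3.48 = 62.20 Ω.
Voltage divider: V = V_CC · (36.20 / 62.20) = 47.9 × 0.5820 = 27.88 V.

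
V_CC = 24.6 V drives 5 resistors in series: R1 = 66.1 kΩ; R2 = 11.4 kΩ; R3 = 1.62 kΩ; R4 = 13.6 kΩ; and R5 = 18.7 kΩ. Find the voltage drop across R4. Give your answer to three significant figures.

V ≈ 3.00 V

ΣR = 66.1 + 11.4 + 1.62 + 13.6 + 18.7 = 111.4 kΩ.
Voltage divider: V = V_CC · (13.60 / 111.4) = 24.6 × 0.1221 = 3.003 V.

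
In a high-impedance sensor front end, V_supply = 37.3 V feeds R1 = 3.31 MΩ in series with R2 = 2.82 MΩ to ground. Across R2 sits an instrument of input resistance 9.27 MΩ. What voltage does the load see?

The load sits in parallel with R2, giving an effective lower resistance R2' = R2·R_L/(R2+R_L) = 2.162 MΩ.
Now apply the divider: V_out = 37.3 × 0.3951 = 14.74 V.

V_out ≈ 14.7 V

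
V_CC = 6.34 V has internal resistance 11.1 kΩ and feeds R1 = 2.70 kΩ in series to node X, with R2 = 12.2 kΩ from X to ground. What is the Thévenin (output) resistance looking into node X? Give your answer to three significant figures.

R_th ≈ 6.48 kΩ

R1' = 11.1 + 2.70 = 13.80 kΩ (source resistance + R1).
Looking into X with the source shorted: R_th = R1'·R2/(R1'+R2) = 13.80 × 12.2/26.00 = 6.475 kΩ.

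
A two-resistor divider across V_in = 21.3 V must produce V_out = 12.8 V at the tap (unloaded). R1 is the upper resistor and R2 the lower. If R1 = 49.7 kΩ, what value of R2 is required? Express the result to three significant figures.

R2 ≈ 74.8 kΩ

V_out/V_in = R2/(R1+R2) = 0.6009.
R2 = R1 · 0.6009/(1 − 0.6009) = 74.84 kΩ.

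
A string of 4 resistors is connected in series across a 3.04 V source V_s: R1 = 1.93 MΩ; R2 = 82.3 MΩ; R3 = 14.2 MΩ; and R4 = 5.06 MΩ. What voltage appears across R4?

V ≈ 0.149 V

ΣR = 1.93 + 82.3 + 14.2 + 5.06 = 103.5 MΩ.
Voltage divider: V = V_s · (5.060 / 103.5) = 3.04 × 0.04889 = 0.1486 V.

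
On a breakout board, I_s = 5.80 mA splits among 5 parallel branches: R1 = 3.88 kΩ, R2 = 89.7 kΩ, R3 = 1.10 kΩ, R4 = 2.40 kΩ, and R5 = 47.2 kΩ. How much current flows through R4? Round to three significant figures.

Conductances: ΣG = 1/3.88 + 1/89.7 + 1/1.10 + 1/2.40 + 1/47.2 = 1.616 (1/kΩ).
R4 takes the fraction G_k/ΣG = 0.4167/1.616 = 0.2579, so I = 5.80 × 0.2579 = 1.496 mA.

I ≈ 1.50 mA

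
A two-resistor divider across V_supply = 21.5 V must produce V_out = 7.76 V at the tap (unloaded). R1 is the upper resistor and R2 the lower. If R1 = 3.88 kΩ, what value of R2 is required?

Required fraction k = V_out/V_supply = 0.3609.
So R2 = R1 · V_out/(V_supply − V_out) = 3.88 × 7.76/(21.5 − 7.76) = 3.88 × 0.5648 = 2.191 kΩ.

R2 ≈ 2.19 kΩ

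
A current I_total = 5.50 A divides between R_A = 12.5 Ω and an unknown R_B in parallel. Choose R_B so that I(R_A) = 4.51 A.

The fraction through R_A equals R_B/(R_A+R_B).
With f = 0.8200, R_B = R_A · f/(1−f) = 12.5 × 4.556 = 56.94 Ω.

R_B ≈ 56.9 Ω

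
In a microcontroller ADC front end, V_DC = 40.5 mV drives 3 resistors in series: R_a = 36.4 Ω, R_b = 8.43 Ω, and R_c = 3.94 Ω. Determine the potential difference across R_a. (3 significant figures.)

Total series resistance ΣR = 36.4 + 8.43 + 3.94 = 48.77 Ω.
By the voltage-divider rule, V = 40.5 × 36.40/48.77 = 30.23 mV.

V ≈ 30.2 mV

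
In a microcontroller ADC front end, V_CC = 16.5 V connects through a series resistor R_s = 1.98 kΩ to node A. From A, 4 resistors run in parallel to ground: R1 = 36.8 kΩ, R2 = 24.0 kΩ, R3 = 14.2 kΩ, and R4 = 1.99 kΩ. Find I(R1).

Parallel bank: R_p = 1/(1/36.8 + 1/24.0 + 1/14.2 + 1/1.99) = 1.558 kΩ.
Node voltage V_A = V_CC · R_p/(R_s + R_p) = 16.5 × 0.4404 = 7.266 V.
I(R1) = V_A / R1 = 7.266/36.8 = 0.1975 mA.

I ≈ 0.197 mA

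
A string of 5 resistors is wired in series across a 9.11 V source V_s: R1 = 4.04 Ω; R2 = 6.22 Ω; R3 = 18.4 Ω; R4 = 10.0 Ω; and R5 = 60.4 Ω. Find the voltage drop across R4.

V ≈ 0.920 V

Total series resistance ΣR = 4.04 + 6.22 + 18.4 + 10.0 + 60.4 = 99.06 Ω.
V = V_s · R/ΣR = 9.11 × 0.1009 = 0.9196 V.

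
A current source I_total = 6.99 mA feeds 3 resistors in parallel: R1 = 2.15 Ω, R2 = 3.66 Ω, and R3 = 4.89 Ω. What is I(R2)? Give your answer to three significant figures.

Conductances: ΣG = 1/2.15 + 1/3.66 + 1/4.89 = 0.9428 (1/Ω).
By the current-divider rule, I = I_total · G_k/ΣG = 6.99 × 0.2898 = 2.026 mA.

I ≈ 2.03 mA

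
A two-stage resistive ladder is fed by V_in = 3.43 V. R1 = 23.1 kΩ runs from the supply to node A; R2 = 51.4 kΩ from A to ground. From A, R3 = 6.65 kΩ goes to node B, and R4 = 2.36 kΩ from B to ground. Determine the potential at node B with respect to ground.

Node A sees R2 in parallel with the series input of stage 2, R3 + R4 = 9.010 kΩ.
R2 ‖ (R3+R4) = 7.666 kΩ.
So V_A = 3.43 × 0.2492 = 0.8547 V.
V_B = V_A × 0.2619 = 0.2239 V.

V_B ≈ 0.224 V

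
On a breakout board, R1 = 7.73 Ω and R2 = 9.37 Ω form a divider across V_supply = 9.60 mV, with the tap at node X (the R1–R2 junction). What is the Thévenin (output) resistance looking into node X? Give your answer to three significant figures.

R_th ≈ 4.24 Ω

Looking into X with the source shorted: R_th = R1·R2/(R1+R2) = 7.730 × 9.37/17.10 = 4.236 Ω.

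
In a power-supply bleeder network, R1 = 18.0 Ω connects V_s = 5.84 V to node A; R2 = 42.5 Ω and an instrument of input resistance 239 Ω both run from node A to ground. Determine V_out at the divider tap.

V_out ≈ 3.90 V

First combine the lower leg with the load: R2 ‖ R_L = 36.08 Ω.
Then V_out = V_s · R2'/(R1 + R2') = 5.84 × 36.08/54.08 = 3.896 V.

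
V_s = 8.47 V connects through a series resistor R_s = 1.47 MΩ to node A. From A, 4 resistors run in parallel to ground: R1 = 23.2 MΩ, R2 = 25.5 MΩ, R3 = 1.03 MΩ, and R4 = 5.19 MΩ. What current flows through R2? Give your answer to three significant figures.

I ≈ 0.117 µA

Combine the parallel branches: R_p = (1/23.2 + 1/25.5 + 1/1.03 + 1/5.19)⁻¹ = 0.8027 MΩ.
V_A = 8.47 × 0.8027/2.273 = 2.991 V.
I(R2) = V_A / R2 = 2.991/25.5 = 0.1173 µA.
(Equivalently: I_total = 3.727 µA, then current-divider fraction G_k/ΣG = 0.03148.)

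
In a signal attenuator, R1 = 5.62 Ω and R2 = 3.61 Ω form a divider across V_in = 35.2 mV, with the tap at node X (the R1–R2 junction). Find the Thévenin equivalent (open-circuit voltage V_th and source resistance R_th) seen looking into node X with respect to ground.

V_th ≈ 13.8 mV, R_th ≈ 2.20 Ω

V_th is the unloaded tap voltage: V_in · R2/(R1+R2) = 35.2 × 0.3911 = 13.77 mV.
With V_in suppressed (replaced by a short), R_th = R1 ‖ R2 = (5.620 × 3.61)/(5.620 + 3.61) = 2.198 Ω.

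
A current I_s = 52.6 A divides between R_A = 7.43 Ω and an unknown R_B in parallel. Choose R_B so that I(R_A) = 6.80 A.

Two-branch current divider: I_A = I_s · R_B/(R_A + R_B).
6.80/52.6 = R_B/(R_A + R_B) → R_B = R_A · (0.1293)/(1 − 0.1293) = 7.43 × 0.1485 = 1.103 Ω.

R_B ≈ 1.10 Ω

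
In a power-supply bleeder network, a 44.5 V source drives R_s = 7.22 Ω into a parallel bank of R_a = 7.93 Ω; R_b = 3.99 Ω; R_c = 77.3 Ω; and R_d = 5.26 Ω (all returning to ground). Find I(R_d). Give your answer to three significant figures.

Parallel bank: R_p = 1/(1/7.93 + 1/3.99 + 1/77.3 + 1/5.26) = 1.725 Ω.
V_A = 44.5 × 1.725/8.945 = 8.581 V.
I(R_d) = V_A / R_d = 8.581/5.26 = 1.631 A.
(Check via current divider: I_total = 4.975 A; share G_k/ΣG = 0.3279 → same result.)

I ≈ 1.63 A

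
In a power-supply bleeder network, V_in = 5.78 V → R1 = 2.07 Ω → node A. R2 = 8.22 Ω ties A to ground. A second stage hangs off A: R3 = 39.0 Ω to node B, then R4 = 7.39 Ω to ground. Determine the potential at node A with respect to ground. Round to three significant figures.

V_A ≈ 4.46 V

Looking into the second stage from A: R3 + R4 = 46.39 Ω appears in parallel with R2.
R2 ‖ (R3+R4) = 6.983 Ω.
First divider: V_A = V_in · 6.983/(2.07 + 6.983) = 4.458 V.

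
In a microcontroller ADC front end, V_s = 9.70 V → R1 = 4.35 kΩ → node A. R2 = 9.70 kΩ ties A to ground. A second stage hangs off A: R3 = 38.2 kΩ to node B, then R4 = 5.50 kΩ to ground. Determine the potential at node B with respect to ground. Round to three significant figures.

Looking into the second stage from A: R3 + R4 = 43.70 kΩ appears in parallel with R2.
Effective lower resistance at A: R2 ‖ 43.70 = 7.938 kΩ.
So V_A = 9.70 × 0.6460 = 6.266 V.
V_B = V_A × 0.1259 = 0.7886 V.

V_B ≈ 0.789 V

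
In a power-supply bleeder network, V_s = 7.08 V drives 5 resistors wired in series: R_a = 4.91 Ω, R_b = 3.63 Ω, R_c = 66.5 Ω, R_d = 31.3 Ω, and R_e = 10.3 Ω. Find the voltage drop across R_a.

V ≈ 0.298 V

ΣR = 4.91 + 3.63 + 66.5 + 31.3 + 10.3 = 116.6 Ω.
By the voltage-divider rule, V = 7.08 × 4.910/116.6 = 0.2980 V.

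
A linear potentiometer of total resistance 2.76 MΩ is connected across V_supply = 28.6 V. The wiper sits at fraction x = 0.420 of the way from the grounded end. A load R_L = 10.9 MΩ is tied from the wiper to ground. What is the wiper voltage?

V_out ≈ 11.3 V

Lower segment x·R_p = 1.159 MΩ; upper segment (1−x)·R_p = 1.601 MΩ.
Lower segment in parallel with the load: 1.159 ‖ 10.9 = 1.048 MΩ.
Loaded-divider output: V_out = 28.6 × 0.3956 = 11.31 V.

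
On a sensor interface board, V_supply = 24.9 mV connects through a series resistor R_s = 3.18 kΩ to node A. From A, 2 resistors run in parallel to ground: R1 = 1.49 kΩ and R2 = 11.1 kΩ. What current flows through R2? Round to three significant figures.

I ≈ 0.656 µA

Equivalent of the parallel group: R_p = 1.314 kΩ.
V_A by voltage divider: V_A = 24.9 × 1.314/(3.18 + 1.314) = 7.279 mV.
I(R2) = V_A / R2 = 7.279/11.1 = 0.6558 µA.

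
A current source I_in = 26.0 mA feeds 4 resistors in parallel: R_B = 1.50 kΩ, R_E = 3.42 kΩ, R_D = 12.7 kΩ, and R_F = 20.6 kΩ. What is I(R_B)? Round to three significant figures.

I ≈ 16.0 mA

Total conductance ΣG = 1/1.50 + 1/3.42 + 1/12.7 + 1/20.6 = 1.086 (units of 1/kΩ).
By the current-divider rule, I = I_in · G_k/ΣG = 26.0 × 0.6137 = 15.96 mA.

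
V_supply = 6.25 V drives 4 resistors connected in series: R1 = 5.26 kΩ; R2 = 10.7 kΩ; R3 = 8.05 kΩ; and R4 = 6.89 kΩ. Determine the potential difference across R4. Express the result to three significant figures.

Total series resistance ΣR = 5.26 + 10.7 + 8.05 + 6.89 = 30.90 kΩ.
Voltage divider: V = V_supply · (6.890 / 30.90) = 6.25 × 0.2230 = 1.394 V.

V ≈ 1.39 V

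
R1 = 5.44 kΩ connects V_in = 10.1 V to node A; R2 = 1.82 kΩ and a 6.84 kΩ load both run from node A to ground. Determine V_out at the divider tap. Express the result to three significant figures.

V_out ≈ 2.11 V

R2 ‖ R_L = (1.82 × 6.84)/(1.82 + 6.84) = 1.438 kΩ.
Then V_out = V_in · R2'/(R1 + R2') = 10.1 × 1.438/6.878 = 2.111 V.
(Unloaded it would be 2.53 V; the load pulls it down.)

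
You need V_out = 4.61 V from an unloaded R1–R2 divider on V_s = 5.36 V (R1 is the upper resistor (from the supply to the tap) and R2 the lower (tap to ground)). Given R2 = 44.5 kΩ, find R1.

Required fraction k = V_out/V_s = 0.8601.
R1 = R2·(1/k − 1) = 44.5 × 0.1627 = 7.240 kΩ.

R1 ≈ 7.24 kΩ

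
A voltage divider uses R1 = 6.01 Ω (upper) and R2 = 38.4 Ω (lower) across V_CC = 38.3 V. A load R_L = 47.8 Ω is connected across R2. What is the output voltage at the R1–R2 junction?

First combine the lower leg with the load: R2 ‖ R_L = 21.29 Ω.
Voltage divider with the loaded lower leg: V_out = 38.3 × 21.29/(6.01 + 21.29) = 38.3 × 0.7799 = 29.87 V.
(Unloaded it would be 33.1 V; the load pulls it down.)

V_out ≈ 29.9 V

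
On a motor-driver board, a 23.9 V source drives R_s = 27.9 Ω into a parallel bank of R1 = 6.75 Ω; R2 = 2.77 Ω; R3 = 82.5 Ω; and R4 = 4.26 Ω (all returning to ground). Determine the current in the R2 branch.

I ≈ 0.391 A

Combine the parallel branches: R_p = (1/6.75 + 1/2.77 + 1/82.5 + 1/4.26)⁻¹ = 1.323 Ω.
V_A by voltage divider: V_A = 23.9 × 1.323/(27.9 + 1.323) = 1.082 V.
I(R2) = V_A / R2 = 1.082/2.77 = 0.3905 A.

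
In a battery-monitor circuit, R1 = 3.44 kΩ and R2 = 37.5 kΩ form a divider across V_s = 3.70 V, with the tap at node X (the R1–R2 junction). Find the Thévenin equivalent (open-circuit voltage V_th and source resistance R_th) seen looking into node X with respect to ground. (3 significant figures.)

Open-circuit (no load on X): V_th = V_s · R2/(R1 + R2) = 3.70 × 37.5/(3.440 + 37.5) = 3.389 V.
With V_s suppressed (replaced by a short), R_th = R1 ‖ R2 = (3.440 × 37.5)/(3.440 + 37.5) = 3.151 kΩ.

V_th ≈ 3.39 V, R_th ≈ 3.15 kΩ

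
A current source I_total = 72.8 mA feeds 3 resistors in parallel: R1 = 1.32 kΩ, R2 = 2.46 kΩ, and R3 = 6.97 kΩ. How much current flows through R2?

I ≈ 22.6 mA

Conductances: ΣG = 1/1.32 + 1/2.46 + 1/6.97 = 1.308 (1/kΩ).
R2 takes the fraction G_k/ΣG = 0.4065/1.308 = 0.3109, so I = 72.8 × 0.3109 = 22.63 mA.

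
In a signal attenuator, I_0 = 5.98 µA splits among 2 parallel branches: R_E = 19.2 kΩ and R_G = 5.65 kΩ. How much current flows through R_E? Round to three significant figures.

Two-branch current divider: I_k = I_0 · R_other/(R_1 + R_2).
So I = 5.98 × 5.65/24.85 = 1.360 µA.

I ≈ 1.36 µA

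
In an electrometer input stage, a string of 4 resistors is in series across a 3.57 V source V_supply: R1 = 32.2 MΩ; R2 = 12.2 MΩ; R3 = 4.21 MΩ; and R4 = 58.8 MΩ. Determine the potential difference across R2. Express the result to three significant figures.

V ≈ 0.405 V

Total series resistance ΣR = 32.2 + 12.2 + 4.21 + 58.8 = 107.4 MΩ.
By the voltage-divider rule, V = 3.57 × 12.20/107.4 = 0.4055 V.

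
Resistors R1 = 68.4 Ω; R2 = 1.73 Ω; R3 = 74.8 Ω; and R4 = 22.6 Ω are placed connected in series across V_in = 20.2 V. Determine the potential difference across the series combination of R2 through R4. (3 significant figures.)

Series total: ΣR = 68.4 + 1.73 + 74.8 + 22.6 = 167.5 Ω.
R_{R2..R4} = 1.73 + 74.8 + 22.6 = 99.13 Ω.
Voltage divider: V = V_in · (99.13 / 167.5) = 20.2 × 0.5917 = 11.95 V.

V ≈ 12.0 V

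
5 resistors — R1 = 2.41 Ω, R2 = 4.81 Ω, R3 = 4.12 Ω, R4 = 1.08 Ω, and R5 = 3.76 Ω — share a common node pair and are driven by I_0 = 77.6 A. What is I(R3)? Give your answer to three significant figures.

ΣG = 1/2.41 + 1/4.81 + 1/4.12 + 1/1.08 + 1/3.76 = 2.057.
By the current-divider rule, I = I_0 · G_k/ΣG = 77.6 × 0.1180 = 9.155 A.

I ≈ 9.15 A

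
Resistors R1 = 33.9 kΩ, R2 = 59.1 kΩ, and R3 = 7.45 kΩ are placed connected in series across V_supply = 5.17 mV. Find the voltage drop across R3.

V ≈ 0.383 mV

Series total: ΣR = 33.9 + 59.1 + 7.45 = 100.5 kΩ.
V = V_supply · R/ΣR = 5.17 × 0.07417 = 0.3834 mV.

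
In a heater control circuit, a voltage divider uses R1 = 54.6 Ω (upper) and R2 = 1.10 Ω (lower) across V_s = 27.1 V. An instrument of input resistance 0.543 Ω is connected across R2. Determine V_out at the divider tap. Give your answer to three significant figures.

V_out ≈ 0.179 V

R2 ‖ R_L = (1.10 × 0.543)/(1.10 + 0.543) = 0.3635 Ω.
Voltage divider with the loaded lower leg: V_out = 27.1 × 0.3635/(54.6 + 0.3635) = 27.1 × 0.006614 = 0.1792 V.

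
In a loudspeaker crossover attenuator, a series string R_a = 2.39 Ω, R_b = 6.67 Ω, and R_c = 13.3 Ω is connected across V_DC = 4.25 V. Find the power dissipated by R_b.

P ≈ 0.241 W

ΣR = 22.36 Ω → I = 4.25/22.36 = 0.1901 A.
P(R_b) = I²·R_b = (0.1901)² × 6.67 = 0.2410 W.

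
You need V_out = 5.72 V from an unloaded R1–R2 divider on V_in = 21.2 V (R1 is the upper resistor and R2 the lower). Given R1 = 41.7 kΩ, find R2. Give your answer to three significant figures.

R2 ≈ 15.4 kΩ

The divider ratio is R2/(R1+R2) = 5.72/21.2 = 0.2698.
R2 = R1 · 0.2698/(1 − 0.2698) = 15.41 kΩ.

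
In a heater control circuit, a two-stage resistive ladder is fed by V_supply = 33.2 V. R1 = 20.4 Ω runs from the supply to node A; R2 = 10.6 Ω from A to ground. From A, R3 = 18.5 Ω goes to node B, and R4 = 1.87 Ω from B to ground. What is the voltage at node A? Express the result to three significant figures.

The second stage (R3 + R4 = 20.37 Ω) loads node A in parallel with R2.
R2 ‖ (R3+R4) = 6.972 Ω.
So V_A = 33.2 × 0.2547 = 8.456 V.

V_A ≈ 8.46 V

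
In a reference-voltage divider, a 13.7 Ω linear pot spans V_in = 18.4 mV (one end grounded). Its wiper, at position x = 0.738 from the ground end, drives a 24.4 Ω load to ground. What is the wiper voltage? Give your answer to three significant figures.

V_out ≈ 12.2 mV

Lower segment x·R_p = 10.11 Ω; upper segment (1−x)·R_p = 3.589 Ω.
(x·R_p) ‖ R_L = 7.148 Ω.
Loaded-divider output: V_out = 18.4 × 0.6657 = 12.25 mV.
(Unloaded: V_out = x·V_in = 13.6 mV.)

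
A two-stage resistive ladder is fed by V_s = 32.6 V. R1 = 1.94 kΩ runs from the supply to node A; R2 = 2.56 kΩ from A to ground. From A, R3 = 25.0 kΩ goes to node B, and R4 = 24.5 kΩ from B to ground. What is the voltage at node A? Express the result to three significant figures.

Looking into the second stage from A: R3 + R4 = 49.50 kΩ appears in parallel with R2.
Effective lower resistance at A: R2 ‖ 49.50 = 2.434 kΩ.
V_A = 32.6 × 2.434/(1.94 + 2.434) = 18.14 V.

V_A ≈ 18.1 V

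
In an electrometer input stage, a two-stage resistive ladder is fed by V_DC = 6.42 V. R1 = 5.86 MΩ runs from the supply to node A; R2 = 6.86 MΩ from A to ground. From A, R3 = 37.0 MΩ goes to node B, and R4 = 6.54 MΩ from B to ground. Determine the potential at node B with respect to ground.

V_B ≈ 0.485 V

The second stage (R3 + R4 = 43.54 MΩ) loads node A in parallel with R2.
R2 ‖ (R3+R4) = 5.926 MΩ.
So V_A = 6.42 × 0.5028 = 3.228 V.
V_B = V_A × 0.1502 = 0.4849 V.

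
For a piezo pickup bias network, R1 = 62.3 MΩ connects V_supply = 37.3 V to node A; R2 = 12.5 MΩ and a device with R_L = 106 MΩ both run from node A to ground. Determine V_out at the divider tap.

V_out ≈ 5.68 V

The load sits in parallel with R2, giving an effective lower resistance R2' = R2·R_L/(R2+R_L) = 11.18 MΩ.
Voltage divider with the loaded lower leg: V_out = 37.3 × 11.18/(62.3 + 11.18) = 37.3 × 0.1522 = 5.676 V.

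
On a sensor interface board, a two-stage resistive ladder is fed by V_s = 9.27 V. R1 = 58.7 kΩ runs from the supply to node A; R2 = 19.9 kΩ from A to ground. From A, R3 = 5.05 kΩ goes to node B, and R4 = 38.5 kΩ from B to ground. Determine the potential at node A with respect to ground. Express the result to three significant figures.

The second stage (R3 + R4 = 43.55 kΩ) loads node A in parallel with R2.
R2 ‖ (R3+R4) = 13.66 kΩ.
V_A = 9.27 × 13.66/(58.7 + 13.66) = 1.750 V.

V_A ≈ 1.75 V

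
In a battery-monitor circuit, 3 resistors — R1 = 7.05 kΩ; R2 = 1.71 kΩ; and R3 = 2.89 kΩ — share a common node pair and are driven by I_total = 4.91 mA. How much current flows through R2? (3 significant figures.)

I ≈ 2.68 mA

ΣG = 1/7.05 + 1/1.71 + 1/2.89 = 1.073.
By the current-divider rule, I = I_total · G_k/ΣG = 4.91 × 0.5452 = 2.677 mA.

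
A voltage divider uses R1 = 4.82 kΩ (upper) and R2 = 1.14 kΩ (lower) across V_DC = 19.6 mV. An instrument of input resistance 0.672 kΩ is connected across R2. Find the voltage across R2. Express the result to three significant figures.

V_out ≈ 1.58 mV

R2 ‖ R_L = (1.14 × 0.672)/(1.14 + 0.672) = 0.4228 kΩ.
Then V_out = V_DC · R2'/(R1 + R2') = 19.6 × 0.4228/5.243 = 1.581 mV.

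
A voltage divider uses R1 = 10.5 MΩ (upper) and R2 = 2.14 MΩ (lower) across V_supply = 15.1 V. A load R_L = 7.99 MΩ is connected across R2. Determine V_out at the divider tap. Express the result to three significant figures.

V_out ≈ 2.09 V

R2 ‖ R_L = (2.14 × 7.99)/(2.14 + 7.99) = 1.688 MΩ.
Then V_out = V_supply · R2'/(R1 + R2') = 15.1 × 1.688/12.19 = 2.091 V.
(Unloaded it would be 2.56 V; the load pulls it down.)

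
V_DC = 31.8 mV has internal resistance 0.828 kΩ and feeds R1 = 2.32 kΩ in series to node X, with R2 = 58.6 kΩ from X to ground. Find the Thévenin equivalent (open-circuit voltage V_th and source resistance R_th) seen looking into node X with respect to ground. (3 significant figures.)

V_th ≈ 30.2 mV, R_th ≈ 2.99 kΩ

R1' = 0.828 + 2.32 = 3.148 kΩ (source resistance + R1).
V_th is the unloaded tap voltage: V_DC · R2/(R1'+R2) = 31.8 × 0.9490 = 30.18 mV.
With V_DC suppressed (replaced by a short), R_th = R1' ‖ R2 = (3.148 × 58.6)/(3.148 + 58.6) = 2.988 kΩ.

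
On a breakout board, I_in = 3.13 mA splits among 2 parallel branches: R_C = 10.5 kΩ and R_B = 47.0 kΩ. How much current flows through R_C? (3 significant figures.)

I ≈ 2.56 mA

With just two branches, the current splits inversely with resistance.
So I = 3.13 × 47.0/57.50 = 2.558 mA.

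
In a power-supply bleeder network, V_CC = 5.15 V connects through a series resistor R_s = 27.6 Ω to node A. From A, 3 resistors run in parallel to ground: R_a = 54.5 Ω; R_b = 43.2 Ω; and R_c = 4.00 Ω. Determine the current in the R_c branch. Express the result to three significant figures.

Parallel bank: R_p = 1/(1/54.5 + 1/43.2 + 1/4.00) = 3.431 Ω.
Node voltage V_A = V_CC · R_p/(R_s + R_p) = 5.15 × 0.1106 = 0.5694 V.
Branch current I = V_A/R_c = 0.5694/4.00 = 0.1423 A.

I ≈ 0.142 A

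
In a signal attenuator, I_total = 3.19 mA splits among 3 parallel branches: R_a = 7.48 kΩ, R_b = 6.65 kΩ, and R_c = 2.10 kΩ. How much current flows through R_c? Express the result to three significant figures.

Total conductance ΣG = 1/7.48 + 1/6.65 + 1/2.10 = 0.7603 (units of 1/kΩ).
By the current-divider rule, I = I_total · G_k/ΣG = 3.19 × 0.6264 = 1.998 mA.

I ≈ 2.00 mA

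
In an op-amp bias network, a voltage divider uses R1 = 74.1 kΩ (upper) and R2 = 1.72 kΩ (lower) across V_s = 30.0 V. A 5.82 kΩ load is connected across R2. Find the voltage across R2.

The load sits in parallel with R2, giving an effective lower resistance R2' = R2·R_L/(R2+R_L) = 1.328 kΩ.
Now apply the divider: V_out = 30.0 × 0.01760 = 0.5280 V.

V_out ≈ 0.528 V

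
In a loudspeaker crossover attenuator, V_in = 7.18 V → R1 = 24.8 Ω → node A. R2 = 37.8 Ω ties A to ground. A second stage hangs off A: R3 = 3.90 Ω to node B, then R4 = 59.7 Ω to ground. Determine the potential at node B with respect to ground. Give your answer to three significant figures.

Node A sees R2 in parallel with the series input of stage 2, R3 + R4 = 63.60 Ω.
Effective lower resistance at A: R2 ‖ 63.60 = 23.71 Ω.
First divider: V_A = V_in · 23.71/(24.8 + 23.71) = 3.509 V.
V_B = V_A × 0.9387 = 3.294 V.

V_B ≈ 3.29 V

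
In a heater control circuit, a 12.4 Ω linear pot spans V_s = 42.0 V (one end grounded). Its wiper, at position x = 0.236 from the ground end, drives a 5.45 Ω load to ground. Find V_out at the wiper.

V_out ≈ 7.03 V

Split the track: R_lower = x·R_p = 2.926 Ω, R_upper = (1−x)·R_p = 9.474 Ω.
(x·R_p) ‖ R_L = 1.904 Ω.
V_out = 42.0 × 1.904/(9.474 + 1.904) = 7.029 V.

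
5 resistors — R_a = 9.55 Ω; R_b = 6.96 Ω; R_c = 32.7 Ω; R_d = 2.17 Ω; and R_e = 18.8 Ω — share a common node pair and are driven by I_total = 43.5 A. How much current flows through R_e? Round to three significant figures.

I ≈ 2.92 A

Total conductance ΣG = 1/9.55 + 1/6.96 + 1/32.7 + 1/2.17 + 1/18.8 = 0.7930 (units of 1/Ω).
R_e takes the fraction G_k/ΣG = 0.05319/0.7930 = 0.06708, so I = 43.5 × 0.06708 = 2.918 A.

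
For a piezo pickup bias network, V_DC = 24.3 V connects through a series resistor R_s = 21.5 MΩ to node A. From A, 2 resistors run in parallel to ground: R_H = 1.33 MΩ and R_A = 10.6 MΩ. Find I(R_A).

I ≈ 0.119 µA

Parallel bank: R_p = 1/(1/1.33 + 1/10.6) = 1.182 MΩ.
V_A = 24.3 × 1.182/22.68 = 1.266 V.
Branch current I = V_A/R_A = 1.266/10.6 = 0.1194 µA.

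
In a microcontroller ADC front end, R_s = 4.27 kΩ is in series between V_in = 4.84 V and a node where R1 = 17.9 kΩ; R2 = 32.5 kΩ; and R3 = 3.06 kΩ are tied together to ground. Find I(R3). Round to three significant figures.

Combine the parallel branches: R_p = (1/17.9 + 1/32.5 + 1/3.06)⁻¹ = 2.419 kΩ.
V_A by voltage divider: V_A = 4.84 × 2.419/(4.27 + 2.419) = 1.750 V.
I(R3) = V_A / R3 = 1.750/3.06 = 0.5720 mA.

I ≈ 0.572 mA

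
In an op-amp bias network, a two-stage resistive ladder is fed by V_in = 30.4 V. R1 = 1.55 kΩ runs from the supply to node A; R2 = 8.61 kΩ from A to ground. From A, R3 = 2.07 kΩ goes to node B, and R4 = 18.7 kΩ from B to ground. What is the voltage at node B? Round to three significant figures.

Node A sees R2 in parallel with the series input of stage 2, R3 + R4 = 20.77 kΩ.
R2 ‖ (R3+R4) = 6.087 kΩ.
So V_A = 30.4 × 0.7970 = 24.23 V.
Then the unloaded second divider: V_B = V_A × R4/(R3+R4) = 24.23 × 0.9003 = 21.82 V.

V_B ≈ 21.8 V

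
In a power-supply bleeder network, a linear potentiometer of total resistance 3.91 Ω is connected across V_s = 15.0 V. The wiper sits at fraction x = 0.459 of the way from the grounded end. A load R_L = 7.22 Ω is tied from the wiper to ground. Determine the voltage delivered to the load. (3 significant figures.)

V_out ≈ 6.07 V

Lower segment x·R_p = 1.795 Ω; upper segment (1−x)·R_p = 2.115 Ω.
R_L loads the lower segment: effective lower R = 1.437 Ω.
Then V_out = V_s · 1.437/(2.115 + 1.437) = 6.069 V.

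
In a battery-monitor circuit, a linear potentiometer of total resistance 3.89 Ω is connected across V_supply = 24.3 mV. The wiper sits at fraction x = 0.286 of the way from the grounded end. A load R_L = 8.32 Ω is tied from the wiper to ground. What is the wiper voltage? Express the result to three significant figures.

V_out ≈ 6.34 mV

Lower segment x·R_p = 1.113 Ω; upper segment (1−x)·R_p = 2.777 Ω.
(x·R_p) ‖ R_L = 0.9813 Ω.
Then V_out = V_supply · 0.9813/(2.777 + 0.9813) = 6.344 mV.
(Unloaded: V_out = x·V_supply = 6.95 mV.)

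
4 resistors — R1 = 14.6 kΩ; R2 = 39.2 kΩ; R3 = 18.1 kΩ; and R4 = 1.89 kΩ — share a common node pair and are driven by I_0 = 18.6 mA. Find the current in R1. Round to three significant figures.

I ≈ 1.88 mA

Total conductance ΣG = 1/14.6 + 1/39.2 + 1/18.1 + 1/1.89 = 0.6784 (units of 1/kΩ).
R1 takes the fraction G_k/ΣG = 0.06849/0.6784 = 0.1010, so I = 18.6 × 0.1010 = 1.878 mA.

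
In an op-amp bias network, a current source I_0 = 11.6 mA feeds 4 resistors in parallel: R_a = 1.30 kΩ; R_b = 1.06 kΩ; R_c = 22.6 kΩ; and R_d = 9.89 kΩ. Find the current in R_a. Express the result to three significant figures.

ΣG = 1/1.30 + 1/1.06 + 1/22.6 + 1/9.89 = 1.858.
R_a takes the fraction G_k/ΣG = 0.7692/1.858 = 0.4140, so I = 11.6 × 0.4140 = 4.803 mA.

I ≈ 4.80 mA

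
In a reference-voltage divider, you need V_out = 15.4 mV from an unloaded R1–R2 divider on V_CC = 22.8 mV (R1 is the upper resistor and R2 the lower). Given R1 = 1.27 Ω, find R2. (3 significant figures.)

R2 ≈ 2.64 Ω

Required fraction k = V_out/V_CC = 0.6754.
R2 = R1 · 0.6754/(1 − 0.6754) = 2.643 Ω.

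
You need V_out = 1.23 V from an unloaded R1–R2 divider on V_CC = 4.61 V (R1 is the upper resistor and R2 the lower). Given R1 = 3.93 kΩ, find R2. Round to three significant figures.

Required fraction k = V_out/V_CC = 0.2668.
R2 = R1 · 0.2668/(1 − 0.2668) = 1.430 kΩ.

R2 ≈ 1.43 kΩ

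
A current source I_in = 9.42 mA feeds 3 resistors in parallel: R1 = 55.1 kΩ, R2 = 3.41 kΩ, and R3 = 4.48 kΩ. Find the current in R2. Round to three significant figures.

Conductances: ΣG = 1/55.1 + 1/3.41 + 1/4.48 = 0.5346 (1/kΩ).
By the current-divider rule, I = I_in · G_k/ΣG = 9.42 × 0.5485 = 5.167 mA.

I ≈ 5.17 mA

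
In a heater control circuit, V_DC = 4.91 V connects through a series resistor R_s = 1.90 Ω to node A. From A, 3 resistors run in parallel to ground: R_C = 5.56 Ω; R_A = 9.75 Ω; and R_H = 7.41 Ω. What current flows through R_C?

Equivalent of the parallel group: R_p = 2.396 Ω.
V_A by voltage divider: V_A = 4.91 × 2.396/(1.90 + 2.396) = 2.738 V.
Branch current I = V_A/R_C = 2.738/5.56 = 0.4925 A.

I ≈ 0.493 A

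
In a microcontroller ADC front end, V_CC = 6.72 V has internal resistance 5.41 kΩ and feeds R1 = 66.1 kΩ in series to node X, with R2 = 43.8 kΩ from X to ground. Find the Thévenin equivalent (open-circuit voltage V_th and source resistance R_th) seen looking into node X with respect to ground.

V_th ≈ 2.55 V, R_th ≈ 27.2 kΩ

R1' = 5.41 + 66.1 = 71.51 kΩ (source resistance + R1).
V_th is the unloaded tap voltage: V_CC · R2/(R1'+R2) = 6.72 × 0.3798 = 2.553 V.
Looking into X with the source shorted: R_th = R1'·R2/(R1'+R2) = 71.51 × 43.8/115.3 = 27.16 kΩ.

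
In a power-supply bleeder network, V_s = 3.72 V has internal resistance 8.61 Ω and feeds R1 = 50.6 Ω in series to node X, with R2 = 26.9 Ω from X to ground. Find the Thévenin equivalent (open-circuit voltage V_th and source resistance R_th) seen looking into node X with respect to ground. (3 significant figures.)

V_th ≈ 1.16 V, R_th ≈ 18.5 Ω

R1' = 8.61 + 50.6 = 59.21 Ω (source resistance + R1).
V_th is the unloaded tap voltage: V_s · R2/(R1'+R2) = 3.72 × 0.3124 = 1.162 V.
Zeroing V_s shorts the top of R1' to ground, so R_th = R1' ‖ R2 = 18.50 Ω.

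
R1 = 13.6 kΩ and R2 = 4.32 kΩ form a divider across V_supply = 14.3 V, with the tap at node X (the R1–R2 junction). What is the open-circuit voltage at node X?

V_th ≈ 3.45 V

Open-circuit (no load on X): V_th = V_supply · R2/(R1 + R2) = 14.3 × 4.32/(13.60 + 4.32) = 3.447 V.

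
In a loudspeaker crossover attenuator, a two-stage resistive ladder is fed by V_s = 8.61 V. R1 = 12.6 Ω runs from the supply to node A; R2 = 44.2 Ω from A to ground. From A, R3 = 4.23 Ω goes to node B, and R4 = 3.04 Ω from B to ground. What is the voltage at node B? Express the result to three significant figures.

V_B ≈ 1.19 V

Node A sees R2 in parallel with the series input of stage 2, R3 + R4 = 7.270 Ω.
R2 ‖ (R3+R4) = 6.243 Ω.
V_A = 8.61 × 6.243/(12.6 + 6.243) = 2.853 V.
V_B = V_A × 0.4182 = 1.193 V.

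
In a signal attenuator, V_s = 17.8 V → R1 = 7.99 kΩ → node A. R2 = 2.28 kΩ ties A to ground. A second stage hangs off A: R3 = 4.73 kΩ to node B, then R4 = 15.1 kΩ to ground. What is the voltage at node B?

V_B ≈ 2.76 V

Looking into the second stage from A: R3 + R4 = 19.83 kΩ appears in parallel with R2.
R2 ‖ (R3+R4) = 2.045 kΩ.
First divider: V_A = V_s · 2.045/(7.99 + 2.045) = 3.627 V.
Stage 2 is unloaded, so V_B = V_A · R4/(R3+R4) = 3.627 × 15.1/19.83 = 2.762 V.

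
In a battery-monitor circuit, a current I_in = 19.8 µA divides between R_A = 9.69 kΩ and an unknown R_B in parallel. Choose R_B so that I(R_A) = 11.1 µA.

The fraction through R_A equals R_B/(R_A+R_B).
11.1/19.8 = R_B/(R_A + R_B) → R_B = R_A · (0.5606)/(1 − 0.5606) = 9.69 × 1.276 = 12.36 kΩ.

R_B ≈ 12.4 kΩ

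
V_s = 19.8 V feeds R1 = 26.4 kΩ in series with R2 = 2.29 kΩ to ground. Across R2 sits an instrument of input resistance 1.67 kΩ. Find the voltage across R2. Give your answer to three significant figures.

V_out ≈ 0.699 V

The load sits in parallel with R2, giving an effective lower resistance R2' = R2·R_L/(R2+R_L) = 0.9657 kΩ.
Then V_out = V_s · R2'/(R1 + R2') = 19.8 × 0.9657/27.37 = 0.6987 V.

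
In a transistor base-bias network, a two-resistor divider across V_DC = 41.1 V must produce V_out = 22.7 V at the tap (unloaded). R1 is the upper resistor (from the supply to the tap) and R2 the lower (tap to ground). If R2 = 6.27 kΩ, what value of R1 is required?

R1 ≈ 5.08 kΩ

V_out/V_DC = R2/(R1+R2) = 0.5523.
So R1 = R2 · (V_DC/V_out − 1) = 6.27 × (41.1/22.7 − 1) = 6.27 × 0.8106 = 5.082 kΩ.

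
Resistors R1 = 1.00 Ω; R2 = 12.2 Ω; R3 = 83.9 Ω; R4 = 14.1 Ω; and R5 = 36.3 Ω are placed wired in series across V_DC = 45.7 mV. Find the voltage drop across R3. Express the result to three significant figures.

Series total: ΣR = 1.00 + 12.2 + 83.9 + 14.1 + 36.3 = 147.5 Ω.
V = V_DC · R/ΣR = 45.7 × 0.5688 = 25.99 mV.

V ≈ 26.0 mV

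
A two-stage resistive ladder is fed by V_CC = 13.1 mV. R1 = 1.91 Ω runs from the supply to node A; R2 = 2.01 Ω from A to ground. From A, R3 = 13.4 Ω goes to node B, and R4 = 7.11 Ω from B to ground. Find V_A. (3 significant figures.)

Looking into the second stage from A: R3 + R4 = 20.51 Ω appears in parallel with R2.
Effective lower resistance at A: R2 ‖ 20.51 = 1.831 Ω.
So V_A = 13.1 × 0.4894 = 6.411 mV.

V_A ≈ 6.41 mV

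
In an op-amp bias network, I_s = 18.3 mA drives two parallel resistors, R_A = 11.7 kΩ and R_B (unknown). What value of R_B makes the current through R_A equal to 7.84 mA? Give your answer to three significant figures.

Two-branch current divider: I_A = I_s · R_B/(R_A + R_B).
7.84/18.3 = R_B/(R_A + R_B) → R_B = R_A · (0.4284)/(1 − 0.4284) = 11.7 × 0.7495 = 8.769 kΩ.

R_B ≈ 8.77 kΩ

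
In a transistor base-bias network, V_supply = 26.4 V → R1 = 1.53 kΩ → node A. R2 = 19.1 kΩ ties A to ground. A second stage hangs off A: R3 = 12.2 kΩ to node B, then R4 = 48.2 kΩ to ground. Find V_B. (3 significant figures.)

V_B ≈ 19.1 V

The second stage (R3 + R4 = 60.40 kΩ) loads node A in parallel with R2.
Effective lower resistance at A: R2 ‖ 60.40 = 14.51 kΩ.
So V_A = 26.4 × 0.9046 = 23.88 V.
V_B = V_A × 0.7980 = 19.06 V.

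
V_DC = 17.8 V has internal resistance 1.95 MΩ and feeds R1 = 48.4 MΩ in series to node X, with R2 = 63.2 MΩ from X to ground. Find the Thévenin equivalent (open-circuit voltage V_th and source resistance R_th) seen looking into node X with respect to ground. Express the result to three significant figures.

V_th ≈ 9.91 V, R_th ≈ 28.0 MΩ

R1' = 1.95 + 48.4 = 50.35 MΩ (source resistance + R1).
Open-circuit (no load on X): V_th = V_DC · R2/(R1' + R2) = 17.8 × 63.2/(50.35 + 63.2) = 9.907 V.
With V_DC suppressed (replaced by a short), R_th = R1' ‖ R2 = (50.35 × 63.2)/(50.35 + 63.2) = 28.02 MΩ.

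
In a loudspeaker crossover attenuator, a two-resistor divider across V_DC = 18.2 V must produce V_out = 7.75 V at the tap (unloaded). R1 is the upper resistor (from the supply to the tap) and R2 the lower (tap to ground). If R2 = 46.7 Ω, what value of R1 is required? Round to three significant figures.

R1 ≈ 63.0 Ω

The divider ratio is R2/(R1+R2) = 7.75/18.2 = 0.4258.
So R1 = R2 · (V_DC/V_out − 1) = 46.7 × (18.2/7.75 − 1) = 46.7 × 1.348 = 62.97 Ω.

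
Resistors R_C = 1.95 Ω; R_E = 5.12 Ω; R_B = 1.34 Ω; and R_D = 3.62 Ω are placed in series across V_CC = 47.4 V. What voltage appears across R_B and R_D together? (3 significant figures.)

V ≈ 19.5 V

Series total: ΣR = 1.95 + 5.12 + 1.34 + 3.62 = 12.03 Ω.
R_{R_B..R_D} = 1.34 + 3.62 = 4.960 Ω.
By the voltage-divider rule, V = 47.4 × 4.960/12.03 = 19.54 V.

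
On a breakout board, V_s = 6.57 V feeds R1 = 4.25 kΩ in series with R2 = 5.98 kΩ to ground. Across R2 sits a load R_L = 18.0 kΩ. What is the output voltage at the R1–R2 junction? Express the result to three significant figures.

V_out ≈ 3.37 V

First combine the lower leg with the load: R2 ‖ R_L = 4.489 kΩ.
Then V_out = V_s · R2'/(R1 + R2') = 6.57 × 4.489/8.739 = 3.375 V.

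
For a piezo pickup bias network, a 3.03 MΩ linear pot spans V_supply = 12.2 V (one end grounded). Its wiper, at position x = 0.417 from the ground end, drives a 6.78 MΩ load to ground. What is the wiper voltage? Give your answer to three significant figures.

The pot divides into 1.766 MΩ above the wiper and 1.264 MΩ below.
Lower segment in parallel with the load: 1.264 ‖ 6.78 = 1.065 MΩ.
Then V_out = V_supply · 1.065/(1.766 + 1.065) = 4.589 V.
(Unloaded: V_out = x·V_supply = 5.09 V.)

V_out ≈ 4.59 V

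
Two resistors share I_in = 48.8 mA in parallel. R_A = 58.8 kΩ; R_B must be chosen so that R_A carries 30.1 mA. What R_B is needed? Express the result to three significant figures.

R_B ≈ 94.6 kΩ

Two-branch current divider: I_A = I_in · R_B/(R_A + R_B).
30.1/48.8 = R_B/(R_A + R_B) → R_B = R_A · (0.6168)/(1 − 0.6168) = 58.8 × 1.610 = 94.65 kΩ.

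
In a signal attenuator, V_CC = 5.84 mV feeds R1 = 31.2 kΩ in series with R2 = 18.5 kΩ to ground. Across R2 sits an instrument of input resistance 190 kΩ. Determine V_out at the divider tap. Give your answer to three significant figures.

The load sits in parallel with R2, giving an effective lower resistance R2' = R2·R_L/(R2+R_L) = 16.86 kΩ.
Now apply the divider: V_out = 5.84 × 0.3508 = 2.049 mV.
(Unloaded it would be 2.17 mV; the load pulls it down.)

V_out ≈ 2.05 mV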